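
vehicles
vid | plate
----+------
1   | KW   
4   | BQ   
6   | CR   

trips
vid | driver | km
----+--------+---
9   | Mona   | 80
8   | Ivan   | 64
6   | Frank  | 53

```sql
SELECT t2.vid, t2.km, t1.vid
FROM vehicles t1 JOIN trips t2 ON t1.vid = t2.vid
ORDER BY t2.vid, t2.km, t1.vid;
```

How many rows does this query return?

1

INNER JOIN keeps only pairs where the ON condition holds.
Matching on t1.vid = t2.vid.
- t1 row (vid=1): no match → dropped.
- t1 row (vid=4): no match → dropped.
- t1 row (vid=6): matches 1 t2 row(s) → 1 output row(s).
Total: 1 rows.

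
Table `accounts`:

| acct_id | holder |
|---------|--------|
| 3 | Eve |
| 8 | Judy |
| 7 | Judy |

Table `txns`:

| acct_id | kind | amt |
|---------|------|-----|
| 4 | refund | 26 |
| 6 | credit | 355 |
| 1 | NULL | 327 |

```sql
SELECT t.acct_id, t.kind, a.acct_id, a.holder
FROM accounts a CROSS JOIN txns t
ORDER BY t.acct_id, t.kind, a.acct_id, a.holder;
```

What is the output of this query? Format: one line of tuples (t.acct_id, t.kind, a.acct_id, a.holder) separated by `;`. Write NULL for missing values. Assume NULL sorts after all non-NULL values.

(1, NULL, 3, Eve); (1, NULL, 7, Judy); (1, NULL, 8, Judy); (4, refund, 3, Eve); (4, refund, 7, Judy); (4, refund, 8, Judy); (6, credit, 3, Eve); (6, credit, 7, Judy); (6, credit, 8, Judy)

CROSS JOIN pairs every row of `accounts` with every row of `txns`: 3 × 3 = 9 rows.
After projecting and ordering:
t.acct_id | t.kind | a.acct_id | a.holder
1 | NULL | 3 | Eve
1 | NULL | 7 | Judy
1 | NULL | 8 | Judy
4 | refund | 3 | Eve
4 | refund | 7 | Judy
4 | refund | 8 | Judy
6 | credit | 3 | Eve
6 | credit | 7 | Judy
6 | credit | 8 | Judy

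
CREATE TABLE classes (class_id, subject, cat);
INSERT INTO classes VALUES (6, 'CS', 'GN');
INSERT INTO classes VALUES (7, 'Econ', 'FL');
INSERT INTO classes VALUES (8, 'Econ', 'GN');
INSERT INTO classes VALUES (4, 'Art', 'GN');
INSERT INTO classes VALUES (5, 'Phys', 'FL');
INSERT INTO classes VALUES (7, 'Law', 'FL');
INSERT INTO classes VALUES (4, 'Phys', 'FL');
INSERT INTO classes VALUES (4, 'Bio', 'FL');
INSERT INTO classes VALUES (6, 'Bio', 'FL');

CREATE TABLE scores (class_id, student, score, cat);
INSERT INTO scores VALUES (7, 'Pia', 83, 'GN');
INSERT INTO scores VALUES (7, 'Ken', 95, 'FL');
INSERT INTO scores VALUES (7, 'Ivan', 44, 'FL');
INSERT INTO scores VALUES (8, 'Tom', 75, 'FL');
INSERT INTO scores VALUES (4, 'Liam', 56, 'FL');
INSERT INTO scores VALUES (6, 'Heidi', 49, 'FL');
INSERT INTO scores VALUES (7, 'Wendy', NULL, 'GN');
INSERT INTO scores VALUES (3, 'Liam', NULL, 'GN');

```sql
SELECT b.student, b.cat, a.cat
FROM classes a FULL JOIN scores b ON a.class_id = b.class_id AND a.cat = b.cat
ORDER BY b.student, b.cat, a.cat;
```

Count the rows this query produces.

15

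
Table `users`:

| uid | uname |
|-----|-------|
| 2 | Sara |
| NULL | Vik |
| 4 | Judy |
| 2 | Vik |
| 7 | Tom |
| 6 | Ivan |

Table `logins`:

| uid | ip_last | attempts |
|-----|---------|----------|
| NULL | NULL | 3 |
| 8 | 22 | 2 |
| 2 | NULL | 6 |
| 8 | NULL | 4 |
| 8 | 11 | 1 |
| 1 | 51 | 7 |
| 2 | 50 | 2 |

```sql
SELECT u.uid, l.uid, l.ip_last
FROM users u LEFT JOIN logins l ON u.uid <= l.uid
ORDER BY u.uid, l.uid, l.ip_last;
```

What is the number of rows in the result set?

20

LEFT JOIN keeps every row from `users`; unmatched rows get NULL for `logins`'s columns.
Matching on u.uid <= l.uid. A NULL in a compared column never satisfies the condition.
- u row (uid=2): matches 5 l row(s) → 5 output row(s).
- u row (uid=NULL): no match → kept, l columns NULL.
- u row (uid=4): matches 3 l row(s) → 3 output row(s).
- u row (uid=2): matches 5 l row(s) → 5 output row(s).
- u row (uid=7): matches 3 l row(s) → 3 output row(s).
- u row (uid=6): matches 3 l row(s) → 3 output row(s).
Total: 19 matched + 1 padded = 20 rows.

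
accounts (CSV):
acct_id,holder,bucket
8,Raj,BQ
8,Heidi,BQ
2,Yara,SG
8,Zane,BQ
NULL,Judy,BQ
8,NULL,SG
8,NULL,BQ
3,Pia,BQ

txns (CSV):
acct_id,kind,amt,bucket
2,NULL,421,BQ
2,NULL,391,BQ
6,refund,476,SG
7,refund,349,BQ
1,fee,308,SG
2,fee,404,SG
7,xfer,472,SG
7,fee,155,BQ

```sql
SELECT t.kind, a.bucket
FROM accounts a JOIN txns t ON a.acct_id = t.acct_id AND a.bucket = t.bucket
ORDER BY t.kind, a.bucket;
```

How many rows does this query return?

1

INNER JOIN keeps only pairs where the ON condition holds.
Matching on a.acct_id = t.acct_id AND a.bucket = t.bucket. A NULL in a compared column never satisfies the condition.
- a (acct_id=8, bucket=BQ) has no partner → excluded.
- a (acct_id=8, bucket=BQ) has no partner → excluded.
- a (acct_id=2, bucket=SG) pairs with 1 row(s) of t.
- a (acct_id=8, bucket=BQ) has no partner → excluded.
- a (acct_id=NULL, bucket=BQ) has no partner → excluded.
- a (acct_id=8, bucket=SG) has no partner → excluded.
- a (acct_id=8, bucket=BQ) has no partner → excluded.
- a (acct_id=3, bucket=BQ) has no partner → excluded.
Total: 1 rows.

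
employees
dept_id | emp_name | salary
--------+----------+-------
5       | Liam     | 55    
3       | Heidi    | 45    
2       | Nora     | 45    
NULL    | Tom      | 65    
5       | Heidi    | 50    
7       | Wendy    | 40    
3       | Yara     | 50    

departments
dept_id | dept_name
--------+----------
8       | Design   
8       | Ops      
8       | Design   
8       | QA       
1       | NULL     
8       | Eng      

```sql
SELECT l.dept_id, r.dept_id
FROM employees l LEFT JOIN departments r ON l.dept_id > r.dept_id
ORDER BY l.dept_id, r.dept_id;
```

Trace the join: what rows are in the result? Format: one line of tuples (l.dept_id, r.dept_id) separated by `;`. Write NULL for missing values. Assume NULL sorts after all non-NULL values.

(2, 1); (3, 1); (3, 1); (5, 1); (5, 1); (7, 1); (NULL, NULL)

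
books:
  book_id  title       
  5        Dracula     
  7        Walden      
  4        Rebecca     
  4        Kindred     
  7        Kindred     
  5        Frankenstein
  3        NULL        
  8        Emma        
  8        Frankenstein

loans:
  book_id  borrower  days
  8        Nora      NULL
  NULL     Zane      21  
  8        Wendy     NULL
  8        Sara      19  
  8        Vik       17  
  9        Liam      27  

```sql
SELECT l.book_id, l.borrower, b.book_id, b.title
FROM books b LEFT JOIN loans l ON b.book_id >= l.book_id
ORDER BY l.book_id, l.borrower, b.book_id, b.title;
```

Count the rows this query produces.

LEFT JOIN keeps every row from `books`; unmatched rows get NULL for `loans`'s columns.
Matching on b.book_id >= l.book_id. A NULL in a compared column never satisfies the condition.
Matched pairs: 8; unmatched b rows kept: 7.
Total: 8 matched + 7 padded = 15 rows.

15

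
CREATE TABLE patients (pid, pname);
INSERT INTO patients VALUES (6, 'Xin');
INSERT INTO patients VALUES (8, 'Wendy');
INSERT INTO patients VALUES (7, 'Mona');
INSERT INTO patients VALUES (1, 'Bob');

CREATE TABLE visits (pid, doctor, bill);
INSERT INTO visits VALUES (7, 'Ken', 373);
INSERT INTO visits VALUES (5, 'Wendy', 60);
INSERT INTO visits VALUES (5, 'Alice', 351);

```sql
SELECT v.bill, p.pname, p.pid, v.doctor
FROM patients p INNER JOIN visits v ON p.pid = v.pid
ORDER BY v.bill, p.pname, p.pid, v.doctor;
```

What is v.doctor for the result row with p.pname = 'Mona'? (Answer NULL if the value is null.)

Ken

INNER JOIN keeps only pairs where the ON condition holds.
Matching on p.pid = v.pid.
- p (pid=6) has no partner → excluded.
- p (pid=8) has no partner → excluded.
- p (pid=7) pairs with 1 row(s) of v.
- p (pid=1) has no partner → excluded.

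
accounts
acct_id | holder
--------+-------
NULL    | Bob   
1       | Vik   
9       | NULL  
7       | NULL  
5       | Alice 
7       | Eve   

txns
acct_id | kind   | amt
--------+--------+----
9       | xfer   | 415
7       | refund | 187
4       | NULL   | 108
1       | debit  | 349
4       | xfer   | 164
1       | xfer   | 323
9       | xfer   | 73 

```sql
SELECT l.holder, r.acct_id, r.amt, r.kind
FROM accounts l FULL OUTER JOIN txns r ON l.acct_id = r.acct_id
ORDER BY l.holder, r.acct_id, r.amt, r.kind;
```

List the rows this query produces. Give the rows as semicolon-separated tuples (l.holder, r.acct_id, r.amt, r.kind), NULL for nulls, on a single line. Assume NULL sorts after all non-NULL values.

FULL OUTER JOIN keeps every row from both sides; unmatched rows get NULL for the other side's columns.
Matching on l.acct_id = r.acct_id. A NULL in a compared column never satisfies the condition.
Matched pairs: 6; unmatched l rows kept: 2; unmatched r rows kept: 2.

(Alice, NULL, NULL, NULL); (Bob, NULL, NULL, NULL); (Eve, 7, 187, refund); (Vik, 1, 323, xfer); (Vik, 1, 349, debit); (NULL, 4, 108, NULL); (NULL, 4, 164, xfer); (NULL, 7, 187, refund); (NULL, 9, 73, xfer); (NULL, 9, 415, xfer)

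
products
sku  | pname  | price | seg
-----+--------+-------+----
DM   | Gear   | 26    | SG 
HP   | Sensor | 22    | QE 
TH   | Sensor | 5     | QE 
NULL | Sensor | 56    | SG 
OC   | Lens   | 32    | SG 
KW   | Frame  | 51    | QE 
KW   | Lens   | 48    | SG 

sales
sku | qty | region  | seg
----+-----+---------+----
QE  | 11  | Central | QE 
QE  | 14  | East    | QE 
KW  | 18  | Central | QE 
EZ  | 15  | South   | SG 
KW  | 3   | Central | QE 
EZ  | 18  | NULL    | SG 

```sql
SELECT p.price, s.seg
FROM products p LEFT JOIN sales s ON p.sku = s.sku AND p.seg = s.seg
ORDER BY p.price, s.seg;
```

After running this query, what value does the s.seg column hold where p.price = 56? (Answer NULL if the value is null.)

NULL

LEFT JOIN keeps every row from `products`; unmatched rows get NULL for `sales`'s columns.
Matching on p.sku = s.sku AND p.seg = s.seg. A NULL in a compared column never satisfies the condition.
Matched pairs: 2; unmatched p rows kept: 6.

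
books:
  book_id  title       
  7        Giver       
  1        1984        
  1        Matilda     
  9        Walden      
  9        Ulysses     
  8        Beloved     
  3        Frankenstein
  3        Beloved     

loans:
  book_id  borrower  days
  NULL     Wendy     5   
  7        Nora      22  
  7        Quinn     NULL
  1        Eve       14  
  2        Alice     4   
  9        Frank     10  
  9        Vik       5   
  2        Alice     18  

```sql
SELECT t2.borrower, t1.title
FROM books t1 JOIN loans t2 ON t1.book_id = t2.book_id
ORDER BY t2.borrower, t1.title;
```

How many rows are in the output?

INNER JOIN keeps only pairs where the ON condition holds.
Matching on t1.book_id = t2.book_id. A NULL in a compared column never satisfies the condition.
Matched pairs: 8.
Total: 8 rows.

8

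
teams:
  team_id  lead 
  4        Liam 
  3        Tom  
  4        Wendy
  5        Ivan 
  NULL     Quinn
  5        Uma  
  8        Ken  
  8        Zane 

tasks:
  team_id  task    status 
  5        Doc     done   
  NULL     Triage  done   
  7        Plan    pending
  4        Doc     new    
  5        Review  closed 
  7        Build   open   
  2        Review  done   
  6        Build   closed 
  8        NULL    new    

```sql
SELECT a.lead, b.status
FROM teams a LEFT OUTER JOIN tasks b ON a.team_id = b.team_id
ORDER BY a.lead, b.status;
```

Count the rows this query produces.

10

LEFT JOIN keeps every row from `teams`; unmatched rows get NULL for `tasks`'s columns.
Matching on a.team_id = b.team_id. A NULL in a compared column never satisfies the condition.
- a row (team_id=4): matches 1 b row(s) → 1 output row(s).
- a row (team_id=3): no match → kept, b columns NULL.
- a row (team_id=4): matches 1 b row(s) → 1 output row(s).
- a row (team_id=5): matches 2 b row(s) → 2 output row(s).
- a row (team_id=NULL): no match → kept, b columns NULL.
- a row (team_id=5): matches 2 b row(s) → 2 output row(s).
- a row (team_id=8): matches 1 b row(s) → 1 output row(s).
- a row (team_id=8): matches 1 b row(s) → 1 output row(s).
Total: 8 matched + 2 padded = 10 rows.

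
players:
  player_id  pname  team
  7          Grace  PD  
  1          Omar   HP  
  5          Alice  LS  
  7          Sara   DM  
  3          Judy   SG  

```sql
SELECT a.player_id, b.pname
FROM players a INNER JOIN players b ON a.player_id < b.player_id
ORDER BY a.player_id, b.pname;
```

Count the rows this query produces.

INNER JOIN keeps only pairs where the ON condition holds.
Matching on a.player_id < b.player_id.
Matched pairs: 9.
Total: 9 rows.

9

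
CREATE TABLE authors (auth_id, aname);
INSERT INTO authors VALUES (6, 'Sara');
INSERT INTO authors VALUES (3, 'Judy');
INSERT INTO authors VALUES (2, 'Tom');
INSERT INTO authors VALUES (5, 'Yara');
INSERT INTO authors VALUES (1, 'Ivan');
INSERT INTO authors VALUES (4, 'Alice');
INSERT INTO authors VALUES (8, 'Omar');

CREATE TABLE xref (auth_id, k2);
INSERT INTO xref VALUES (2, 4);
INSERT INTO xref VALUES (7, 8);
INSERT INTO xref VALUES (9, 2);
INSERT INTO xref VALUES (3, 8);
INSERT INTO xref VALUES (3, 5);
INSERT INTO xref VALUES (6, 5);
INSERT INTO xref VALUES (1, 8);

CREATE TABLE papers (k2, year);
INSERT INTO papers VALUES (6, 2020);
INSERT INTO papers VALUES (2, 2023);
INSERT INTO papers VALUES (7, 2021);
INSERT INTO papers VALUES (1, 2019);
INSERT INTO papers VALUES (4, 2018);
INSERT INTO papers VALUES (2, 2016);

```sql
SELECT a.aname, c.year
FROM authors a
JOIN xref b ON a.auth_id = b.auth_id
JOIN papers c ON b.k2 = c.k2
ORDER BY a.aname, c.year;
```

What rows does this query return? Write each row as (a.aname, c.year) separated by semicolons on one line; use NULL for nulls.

(Tom, 2018)

Joins associate left-to-right: authors INNER JOIN xref on auth_id gives 5 intermediate row(s).
Then INNER JOIN `papers c` on k2: keep only rows whose b.k2 appears in c.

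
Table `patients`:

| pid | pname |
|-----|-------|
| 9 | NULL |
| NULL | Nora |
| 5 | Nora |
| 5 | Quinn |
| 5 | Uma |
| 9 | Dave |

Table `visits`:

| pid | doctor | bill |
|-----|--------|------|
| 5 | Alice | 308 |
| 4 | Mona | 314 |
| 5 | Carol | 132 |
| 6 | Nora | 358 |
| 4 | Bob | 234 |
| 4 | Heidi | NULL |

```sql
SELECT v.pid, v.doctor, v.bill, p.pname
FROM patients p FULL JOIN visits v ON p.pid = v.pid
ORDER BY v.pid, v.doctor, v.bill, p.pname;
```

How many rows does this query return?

13

FULL OUTER JOIN keeps every row from both sides; unmatched rows get NULL for the other side's columns.
Matching on p.pid = v.pid. A NULL in a compared column never satisfies the condition.
Matched pairs: 6; unmatched p rows kept: 3; unmatched v rows kept: 4.
Total: 6 matched + 7 padded = 13 rows.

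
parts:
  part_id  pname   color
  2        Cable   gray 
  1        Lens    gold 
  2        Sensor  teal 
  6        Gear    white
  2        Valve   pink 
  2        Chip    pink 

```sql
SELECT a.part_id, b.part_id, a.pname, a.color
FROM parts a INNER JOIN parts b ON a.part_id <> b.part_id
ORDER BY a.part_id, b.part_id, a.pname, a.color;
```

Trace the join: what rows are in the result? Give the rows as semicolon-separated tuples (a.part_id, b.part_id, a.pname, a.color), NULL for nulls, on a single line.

INNER JOIN keeps only pairs where the ON condition holds.
Matching on a.part_id <> b.part_id.
- a (part_id=2) pairs with 2 row(s) of b.
- a (part_id=1) pairs with 5 row(s) of b.
- a (part_id=2) pairs with 2 row(s) of b.
- a (part_id=6) pairs with 5 row(s) of b.
- a (part_id=2) pairs with 2 row(s) of b.
- a (part_id=2) pairs with 2 row(s) of b.

(1, 2, Lens, gold); (1, 2, Lens, gold); (1, 2, Lens, gold); (1, 2, Lens, gold); (1, 6, Lens, gold); (2, 1, Cable, gray); (2, 1, Chip, pink); (2, 1, Sensor, teal); (2, 1, Valve, pink); (2, 6, Cable, gray); (2, 6, Chip, pink); (2, 6, Sensor, teal); (2, 6, Valve, pink); (6, 1, Gear, white); (6, 2, Gear, white); (6, 2, Gear, white); (6, 2, Gear, white); (6, 2, Gear, white)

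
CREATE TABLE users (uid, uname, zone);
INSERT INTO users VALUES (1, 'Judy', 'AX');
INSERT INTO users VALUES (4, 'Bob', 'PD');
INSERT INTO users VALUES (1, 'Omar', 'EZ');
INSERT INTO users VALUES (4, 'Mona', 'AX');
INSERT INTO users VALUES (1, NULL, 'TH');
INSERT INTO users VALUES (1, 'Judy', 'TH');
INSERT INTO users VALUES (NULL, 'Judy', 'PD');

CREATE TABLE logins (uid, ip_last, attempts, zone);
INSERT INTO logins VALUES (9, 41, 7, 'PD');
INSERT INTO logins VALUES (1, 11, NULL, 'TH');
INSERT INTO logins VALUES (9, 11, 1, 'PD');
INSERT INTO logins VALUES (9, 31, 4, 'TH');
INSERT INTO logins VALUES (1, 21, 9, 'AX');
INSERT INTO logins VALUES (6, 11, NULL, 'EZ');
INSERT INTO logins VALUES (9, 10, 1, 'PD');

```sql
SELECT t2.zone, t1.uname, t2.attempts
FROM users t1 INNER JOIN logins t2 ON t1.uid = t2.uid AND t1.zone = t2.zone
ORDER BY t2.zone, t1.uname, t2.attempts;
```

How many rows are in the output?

3

INNER JOIN keeps only pairs where the ON condition holds.
Matching on t1.uid = t2.uid AND t1.zone = t2.zone. A NULL in a compared column never satisfies the condition.
- t1[0] uid=1, zone=AX → 1 match(es) in t2 → 1 row(s).
- t1[1] uid=4, zone=PD → no match; dropped.
- t1[2] uid=1, zone=EZ → no match; dropped.
- t1[3] uid=4, zone=AX → no match; dropped.
- t1[4] uid=1, zone=TH → 1 match(es) in t2 → 1 row(s).
- t1[5] uid=1, zone=TH → 1 match(es) in t2 → 1 row(s).
- t1[6] uid=NULL, zone=PD → no match; dropped.
Total: 3 rows.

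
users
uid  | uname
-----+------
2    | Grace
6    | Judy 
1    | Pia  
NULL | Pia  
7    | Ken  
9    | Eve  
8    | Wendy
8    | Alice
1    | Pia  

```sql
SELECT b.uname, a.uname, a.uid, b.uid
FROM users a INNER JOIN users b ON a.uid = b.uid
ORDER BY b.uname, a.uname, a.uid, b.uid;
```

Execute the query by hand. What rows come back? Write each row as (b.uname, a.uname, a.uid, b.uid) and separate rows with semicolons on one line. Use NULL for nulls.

(Alice, Alice, 8, 8); (Alice, Wendy, 8, 8); (Eve, Eve, 9, 9); (Grace, Grace, 2, 2); (Judy, Judy, 6, 6); (Ken, Ken, 7, 7); (Pia, Pia, 1, 1); (Pia, Pia, 1, 1); (Pia, Pia, 1, 1); (Pia, Pia, 1, 1); (Wendy, Alice, 8, 8); (Wendy, Wendy, 8, 8)

INNER JOIN keeps only pairs where the ON condition holds.
Matching on a.uid = b.uid. A NULL in a compared column never satisfies the condition.
- uid=2: 1 matching b row(s), so 1 row(s) emitted.
- uid=6: 1 matching b row(s), so 1 row(s) emitted.
- uid=1: 2 matching b row(s), so 2 row(s) emitted.
- uid=NULL: no matching b row, dropped.
- uid=7: 1 matching b row(s), so 1 row(s) emitted.
- uid=9: 1 matching b row(s), so 1 row(s) emitted.
- uid=8: 2 matching b row(s), so 2 row(s) emitted.
- uid=8: 2 matching b row(s), so 2 row(s) emitted.
- uid=1: 2 matching b row(s), so 2 row(s) emitted.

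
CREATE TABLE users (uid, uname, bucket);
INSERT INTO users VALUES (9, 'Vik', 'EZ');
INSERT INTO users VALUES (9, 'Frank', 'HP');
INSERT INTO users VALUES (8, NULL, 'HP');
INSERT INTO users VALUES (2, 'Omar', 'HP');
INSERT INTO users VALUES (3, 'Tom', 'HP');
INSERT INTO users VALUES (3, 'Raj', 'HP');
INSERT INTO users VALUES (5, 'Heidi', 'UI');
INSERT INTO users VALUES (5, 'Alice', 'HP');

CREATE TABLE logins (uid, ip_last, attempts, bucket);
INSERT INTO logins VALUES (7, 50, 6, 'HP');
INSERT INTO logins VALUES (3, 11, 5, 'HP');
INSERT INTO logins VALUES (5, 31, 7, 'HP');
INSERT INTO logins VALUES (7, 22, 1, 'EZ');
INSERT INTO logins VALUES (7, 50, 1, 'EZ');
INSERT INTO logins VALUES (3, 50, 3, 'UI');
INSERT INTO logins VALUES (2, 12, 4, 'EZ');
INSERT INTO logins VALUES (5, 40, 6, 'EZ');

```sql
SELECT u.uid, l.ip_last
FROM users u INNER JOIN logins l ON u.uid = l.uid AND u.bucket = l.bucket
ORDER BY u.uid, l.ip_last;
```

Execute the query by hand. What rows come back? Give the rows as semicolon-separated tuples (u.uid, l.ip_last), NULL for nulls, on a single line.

(3, 11); (3, 11); (5, 31)

INNER JOIN keeps only pairs where the ON condition holds.
Matching on u.uid = l.uid AND u.bucket = l.bucket.
- u row (uid=9, bucket=EZ): no match → dropped.
- u row (uid=9, bucket=HP): no match → dropped.
- u row (uid=8, bucket=HP): no match → dropped.
- u row (uid=2, bucket=HP): no match → dropped.
- u row (uid=3, bucket=HP): matches 1 l row(s) → 1 output row(s).
- u row (uid=3, bucket=HP): matches 1 l row(s) → 1 output row(s).
- u row (uid=5, bucket=UI): no match → dropped.
- u row (uid=5, bucket=HP): matches 1 l row(s) → 1 output row(s).
After projecting and ordering:
u.uid | l.ip_last
3 | 11
3 | 11
5 | 31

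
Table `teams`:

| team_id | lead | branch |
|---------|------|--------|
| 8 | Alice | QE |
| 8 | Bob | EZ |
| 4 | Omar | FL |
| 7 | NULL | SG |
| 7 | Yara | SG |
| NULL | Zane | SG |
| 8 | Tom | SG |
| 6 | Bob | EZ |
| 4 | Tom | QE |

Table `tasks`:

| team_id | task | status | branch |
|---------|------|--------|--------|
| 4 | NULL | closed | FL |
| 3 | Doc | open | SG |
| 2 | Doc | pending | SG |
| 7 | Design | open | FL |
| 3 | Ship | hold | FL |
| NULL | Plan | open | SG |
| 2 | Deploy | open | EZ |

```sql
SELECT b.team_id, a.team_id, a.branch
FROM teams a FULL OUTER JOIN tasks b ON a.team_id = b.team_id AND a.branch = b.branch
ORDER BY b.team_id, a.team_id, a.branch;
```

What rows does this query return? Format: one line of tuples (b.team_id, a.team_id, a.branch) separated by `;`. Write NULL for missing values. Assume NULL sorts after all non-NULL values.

(2, NULL, NULL); (2, NULL, NULL); (3, NULL, NULL); (3, NULL, NULL); (4, 4, FL); (7, NULL, NULL); (NULL, 4, QE); (NULL, 6, EZ); (NULL, 7, SG); (NULL, 7, SG); (NULL, 8, EZ); (NULL, 8, QE); (NULL, 8, SG); (NULL, NULL, SG); (NULL, NULL, NULL)

FULL OUTER JOIN keeps every row from both sides; unmatched rows get NULL for the other side's columns.
Matching on a.team_id = b.team_id AND a.branch = b.branch. A NULL in a compared column never satisfies the condition.
Matched pairs: 1; unmatched a rows kept: 8; unmatched b rows kept: 6.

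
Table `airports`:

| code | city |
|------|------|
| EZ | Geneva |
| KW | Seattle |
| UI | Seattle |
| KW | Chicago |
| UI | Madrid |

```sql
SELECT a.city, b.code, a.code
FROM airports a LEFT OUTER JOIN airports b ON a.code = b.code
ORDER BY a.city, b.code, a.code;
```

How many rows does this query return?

LEFT JOIN keeps every row from `airports a`; unmatched rows get NULL for `airports b`'s columns.
Matching on a.code = b.code.
Matched pairs: 9; unmatched a rows kept: 0.
Total: 9 rows.

9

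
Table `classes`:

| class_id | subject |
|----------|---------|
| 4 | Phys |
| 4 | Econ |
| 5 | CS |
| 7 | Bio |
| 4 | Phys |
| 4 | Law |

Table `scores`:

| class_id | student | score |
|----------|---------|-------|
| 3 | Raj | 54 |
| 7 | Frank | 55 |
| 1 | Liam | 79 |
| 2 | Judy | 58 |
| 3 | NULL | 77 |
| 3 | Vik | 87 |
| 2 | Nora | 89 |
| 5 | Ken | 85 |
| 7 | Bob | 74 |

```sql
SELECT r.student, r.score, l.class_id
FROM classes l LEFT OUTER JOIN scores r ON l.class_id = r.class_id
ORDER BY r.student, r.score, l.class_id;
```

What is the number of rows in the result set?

LEFT JOIN keeps every row from `classes`; unmatched rows get NULL for `scores`'s columns.
Matching on l.class_id = r.class_id.
- class_id=4: no r row matches, row kept with r columns NULL.
- class_id=4: no r row matches, row kept with r columns NULL.
- class_id=5: 1 matching r row(s), so 1 row(s) emitted.
- class_id=7: 2 matching r row(s), so 2 row(s) emitted.
- class_id=4: no r row matches, row kept with r columns NULL.
- class_id=4: no r row matches, row kept with r columns NULL.
Total: 3 matched + 4 padded = 7 rows.

7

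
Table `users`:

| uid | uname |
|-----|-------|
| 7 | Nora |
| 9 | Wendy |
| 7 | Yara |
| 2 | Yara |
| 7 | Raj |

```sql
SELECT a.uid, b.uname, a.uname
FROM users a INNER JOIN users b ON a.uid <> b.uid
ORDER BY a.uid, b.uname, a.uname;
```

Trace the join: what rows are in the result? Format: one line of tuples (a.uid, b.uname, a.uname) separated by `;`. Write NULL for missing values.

(2, Nora, Yara); (2, Raj, Yara); (2, Wendy, Yara); (2, Yara, Yara); (7, Wendy, Nora); (7, Wendy, Raj); (7, Wendy, Yara); (7, Yara, Nora); (7, Yara, Raj); (7, Yara, Yara); (9, Nora, Wendy); (9, Raj, Wendy); (9, Yara, Wendy); (9, Yara, Wendy)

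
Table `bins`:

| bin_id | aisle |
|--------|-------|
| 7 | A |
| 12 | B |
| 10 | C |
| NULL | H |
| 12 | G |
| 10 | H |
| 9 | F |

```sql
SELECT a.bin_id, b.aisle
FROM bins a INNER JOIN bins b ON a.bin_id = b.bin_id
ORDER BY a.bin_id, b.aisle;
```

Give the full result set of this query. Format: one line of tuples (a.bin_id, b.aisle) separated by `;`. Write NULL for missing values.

(7, A); (9, F); (10, C); (10, C); (10, H); (10, H); (12, B); (12, B); (12, G); (12, G)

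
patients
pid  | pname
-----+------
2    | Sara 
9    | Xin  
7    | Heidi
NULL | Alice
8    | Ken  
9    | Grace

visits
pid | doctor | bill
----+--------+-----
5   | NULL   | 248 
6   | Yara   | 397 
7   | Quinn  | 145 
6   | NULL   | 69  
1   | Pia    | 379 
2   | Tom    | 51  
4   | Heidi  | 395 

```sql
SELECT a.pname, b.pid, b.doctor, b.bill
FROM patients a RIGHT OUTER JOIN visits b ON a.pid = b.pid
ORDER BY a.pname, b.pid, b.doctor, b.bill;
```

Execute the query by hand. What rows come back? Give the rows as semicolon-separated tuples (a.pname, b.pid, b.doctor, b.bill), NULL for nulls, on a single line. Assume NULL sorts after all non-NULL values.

RIGHT JOIN keeps every row from `visits`; unmatched rows get NULL for `patients`'s columns.
Matching on a.pid = b.pid. A NULL in a compared column never satisfies the condition.
Matched pairs: 2; unmatched b rows kept: 5.

(Heidi, 7, Quinn, 145); (Sara, 2, Tom, 51); (NULL, 1, Pia, 379); (NULL, 4, Heidi, 395); (NULL, 5, NULL, 248); (NULL, 6, Yara, 397); (NULL, 6, NULL, 69)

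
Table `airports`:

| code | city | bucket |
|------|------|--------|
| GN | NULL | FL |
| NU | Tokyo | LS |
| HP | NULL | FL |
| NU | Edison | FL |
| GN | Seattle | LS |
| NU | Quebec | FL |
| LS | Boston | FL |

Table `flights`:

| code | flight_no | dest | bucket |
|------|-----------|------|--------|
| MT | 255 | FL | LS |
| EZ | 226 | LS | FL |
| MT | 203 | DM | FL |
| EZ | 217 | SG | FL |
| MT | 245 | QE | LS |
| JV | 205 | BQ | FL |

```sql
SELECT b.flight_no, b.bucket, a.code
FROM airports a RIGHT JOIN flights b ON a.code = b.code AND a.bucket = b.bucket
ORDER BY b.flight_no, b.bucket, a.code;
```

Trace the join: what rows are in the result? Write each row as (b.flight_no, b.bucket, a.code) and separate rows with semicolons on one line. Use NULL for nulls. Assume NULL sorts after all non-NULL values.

(203, FL, NULL); (205, FL, NULL); (217, FL, NULL); (226, FL, NULL); (245, LS, NULL); (255, LS, NULL)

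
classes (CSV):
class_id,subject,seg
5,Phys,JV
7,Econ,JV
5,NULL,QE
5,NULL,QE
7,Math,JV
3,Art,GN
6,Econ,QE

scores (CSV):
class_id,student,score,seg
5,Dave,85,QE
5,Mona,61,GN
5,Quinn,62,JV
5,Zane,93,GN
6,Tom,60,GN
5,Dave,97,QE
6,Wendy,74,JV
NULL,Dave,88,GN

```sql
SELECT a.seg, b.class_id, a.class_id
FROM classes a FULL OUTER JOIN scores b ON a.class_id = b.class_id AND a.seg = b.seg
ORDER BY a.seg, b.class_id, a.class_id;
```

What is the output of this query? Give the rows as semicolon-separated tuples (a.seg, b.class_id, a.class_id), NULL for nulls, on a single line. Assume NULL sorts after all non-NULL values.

FULL OUTER JOIN keeps every row from both sides; unmatched rows get NULL for the other side's columns.
Matching on a.class_id = b.class_id AND a.seg = b.seg. A NULL in a compared column never satisfies the condition.
- a (class_id=5, seg=JV) pairs with 1 row(s) of b.
- a (class_id=7, seg=JV) has no partner → padded with NULL.
- a (class_id=5, seg=QE) pairs with 2 row(s) of b.
- a (class_id=5, seg=QE) pairs with 2 row(s) of b.
- a (class_id=7, seg=JV) has no partner → padded with NULL.
- a (class_id=3, seg=GN) has no partner → padded with NULL.
- a (class_id=6, seg=QE) has no partner → padded with NULL.
- plus 5 unmatched b row(s), each kept with NULL a columns.

(GN, NULL, 3); (JV, 5, 5); (JV, NULL, 7); (JV, NULL, 7); (QE, 5, 5); (QE, 5, 5); (QE, 5, 5); (QE, 5, 5); (QE, NULL, 6); (NULL, 5, NULL); (NULL, 5, NULL); (NULL, 6, NULL); (NULL, 6, NULL); (NULL, NULL, NULL)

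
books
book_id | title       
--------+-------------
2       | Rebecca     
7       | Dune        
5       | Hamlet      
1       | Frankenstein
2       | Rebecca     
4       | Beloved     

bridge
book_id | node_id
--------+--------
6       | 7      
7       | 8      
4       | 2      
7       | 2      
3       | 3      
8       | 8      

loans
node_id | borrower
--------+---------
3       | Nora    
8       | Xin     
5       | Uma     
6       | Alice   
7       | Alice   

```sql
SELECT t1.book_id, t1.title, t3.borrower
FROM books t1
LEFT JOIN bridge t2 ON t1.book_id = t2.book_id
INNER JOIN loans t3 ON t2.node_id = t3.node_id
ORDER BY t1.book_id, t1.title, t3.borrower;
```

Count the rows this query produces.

1

Joins associate left-to-right: books LEFT JOIN bridge on book_id gives 7 intermediate row(s).
Then INNER JOIN `loans t3` on node_id: keep only rows whose t2.node_id appears in t3.
Result: 1 row(s).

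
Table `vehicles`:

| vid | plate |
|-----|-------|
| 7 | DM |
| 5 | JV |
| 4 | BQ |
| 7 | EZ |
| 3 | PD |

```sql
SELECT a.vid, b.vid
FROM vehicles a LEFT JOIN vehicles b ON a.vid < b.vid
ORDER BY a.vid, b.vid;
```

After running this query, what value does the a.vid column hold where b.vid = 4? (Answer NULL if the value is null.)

3

LEFT JOIN keeps every row from `vehicles a`; unmatched rows get NULL for `vehicles b`'s columns.
Matching on a.vid < b.vid.
- a row (vid=7): no match → kept, b columns NULL.
- a row (vid=5): matches 2 b row(s) → 2 output row(s).
- a row (vid=4): matches 3 b row(s) → 3 output row(s).
- a row (vid=7): no match → kept, b columns NULL.
- a row (vid=3): matches 4 b row(s) → 4 output row(s).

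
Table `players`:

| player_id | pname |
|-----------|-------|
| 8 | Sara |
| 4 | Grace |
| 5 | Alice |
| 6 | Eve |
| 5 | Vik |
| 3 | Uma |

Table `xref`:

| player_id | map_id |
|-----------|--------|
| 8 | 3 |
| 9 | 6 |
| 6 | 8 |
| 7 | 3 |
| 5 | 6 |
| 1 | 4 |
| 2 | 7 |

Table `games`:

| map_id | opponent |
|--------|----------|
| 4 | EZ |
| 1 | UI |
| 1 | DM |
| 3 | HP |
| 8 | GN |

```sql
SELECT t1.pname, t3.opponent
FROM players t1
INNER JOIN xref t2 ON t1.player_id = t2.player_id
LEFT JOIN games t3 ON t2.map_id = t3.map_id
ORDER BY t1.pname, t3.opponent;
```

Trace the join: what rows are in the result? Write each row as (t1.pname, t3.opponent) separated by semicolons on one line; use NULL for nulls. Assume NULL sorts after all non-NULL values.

(Alice, NULL); (Eve, GN); (Sara, HP); (Vik, NULL)

Step 1 — t1 INNER JOIN t2 on player_id → 4 row(s).
Then LEFT JOIN `games t3` on map_id: each of those 4 rows is kept; rows whose t2.map_id has no match in t3 get NULL for t3's columns.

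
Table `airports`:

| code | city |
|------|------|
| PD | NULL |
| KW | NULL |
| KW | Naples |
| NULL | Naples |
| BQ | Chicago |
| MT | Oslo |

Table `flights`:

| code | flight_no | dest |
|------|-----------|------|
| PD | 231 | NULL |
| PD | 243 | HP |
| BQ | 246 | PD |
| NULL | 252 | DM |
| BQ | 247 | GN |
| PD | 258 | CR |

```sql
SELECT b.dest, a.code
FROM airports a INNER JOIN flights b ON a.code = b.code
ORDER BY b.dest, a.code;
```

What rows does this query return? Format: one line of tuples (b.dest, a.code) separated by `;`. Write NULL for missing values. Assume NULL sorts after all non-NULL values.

(CR, PD); (GN, BQ); (HP, PD); (PD, BQ); (NULL, PD)

INNER JOIN keeps only pairs where the ON condition holds.
Matching on a.code = b.code. A NULL in a compared column never satisfies the condition.
- a (code=PD) pairs with 3 row(s) of b.
- a (code=KW) has no partner → excluded.
- a (code=KW) has no partner → excluded.
- a (code=NULL) has no partner → excluded.
- a (code=BQ) pairs with 2 row(s) of b.
- a (code=MT) has no partner → excluded.
After projecting and ordering:
b.dest | a.code
CR | PD
GN | BQ
HP | PD
PD | BQ
NULL | PD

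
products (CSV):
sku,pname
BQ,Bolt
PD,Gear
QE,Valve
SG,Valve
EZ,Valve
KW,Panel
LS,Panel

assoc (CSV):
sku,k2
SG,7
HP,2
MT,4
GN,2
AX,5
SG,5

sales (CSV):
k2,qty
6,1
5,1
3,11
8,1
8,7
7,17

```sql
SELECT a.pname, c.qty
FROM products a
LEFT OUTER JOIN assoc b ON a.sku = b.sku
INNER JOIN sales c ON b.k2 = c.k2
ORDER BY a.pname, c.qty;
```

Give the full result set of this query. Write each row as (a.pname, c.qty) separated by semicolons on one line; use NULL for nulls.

Evaluate left to right. First `products a LEFT JOIN assoc b` on sku: 8 row(s).
Then INNER JOIN `sales c` on k2: keep only rows whose b.k2 appears in c.

(Valve, 1); (Valve, 17)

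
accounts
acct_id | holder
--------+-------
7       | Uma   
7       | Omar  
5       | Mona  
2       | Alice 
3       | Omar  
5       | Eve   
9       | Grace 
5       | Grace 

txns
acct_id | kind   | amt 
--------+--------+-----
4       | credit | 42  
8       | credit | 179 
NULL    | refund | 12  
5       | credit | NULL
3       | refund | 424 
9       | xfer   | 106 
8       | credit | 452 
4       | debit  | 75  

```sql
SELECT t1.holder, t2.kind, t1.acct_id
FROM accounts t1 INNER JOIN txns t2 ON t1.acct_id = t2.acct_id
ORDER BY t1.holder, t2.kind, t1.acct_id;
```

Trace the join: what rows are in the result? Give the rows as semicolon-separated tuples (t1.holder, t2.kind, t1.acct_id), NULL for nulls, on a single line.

(Eve, credit, 5); (Grace, credit, 5); (Grace, xfer, 9); (Mona, credit, 5); (Omar, refund, 3)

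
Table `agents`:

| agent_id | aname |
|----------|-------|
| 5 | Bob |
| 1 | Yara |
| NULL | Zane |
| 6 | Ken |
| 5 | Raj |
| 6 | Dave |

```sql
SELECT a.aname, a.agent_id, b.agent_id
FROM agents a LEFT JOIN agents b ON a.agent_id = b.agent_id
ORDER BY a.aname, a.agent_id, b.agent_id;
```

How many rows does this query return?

LEFT JOIN keeps every row from `agents a`; unmatched rows get NULL for `agents b`'s columns.
Matching on a.agent_id = b.agent_id. A NULL in a compared column never satisfies the condition.
- a[0] agent_id=5 → 2 match(es) in b → 2 row(s).
- a[1] agent_id=1 → 1 match(es) in b → 1 row(s).
- a[2] agent_id=NULL → no match; kept with NULLs on the b side.
- a[3] agent_id=6 → 2 match(es) in b → 2 row(s).
- a[4] agent_id=5 → 2 match(es) in b → 2 row(s).
- a[5] agent_id=6 → 2 match(es) in b → 2 row(s).
Total: 9 matched + 1 padded = 10 rows.

10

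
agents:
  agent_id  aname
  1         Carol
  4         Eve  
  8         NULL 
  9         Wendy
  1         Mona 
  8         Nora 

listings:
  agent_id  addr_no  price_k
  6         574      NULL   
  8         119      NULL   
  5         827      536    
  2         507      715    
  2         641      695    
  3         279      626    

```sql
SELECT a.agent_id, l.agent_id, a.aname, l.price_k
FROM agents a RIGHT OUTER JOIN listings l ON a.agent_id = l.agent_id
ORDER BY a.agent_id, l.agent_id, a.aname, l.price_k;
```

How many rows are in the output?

7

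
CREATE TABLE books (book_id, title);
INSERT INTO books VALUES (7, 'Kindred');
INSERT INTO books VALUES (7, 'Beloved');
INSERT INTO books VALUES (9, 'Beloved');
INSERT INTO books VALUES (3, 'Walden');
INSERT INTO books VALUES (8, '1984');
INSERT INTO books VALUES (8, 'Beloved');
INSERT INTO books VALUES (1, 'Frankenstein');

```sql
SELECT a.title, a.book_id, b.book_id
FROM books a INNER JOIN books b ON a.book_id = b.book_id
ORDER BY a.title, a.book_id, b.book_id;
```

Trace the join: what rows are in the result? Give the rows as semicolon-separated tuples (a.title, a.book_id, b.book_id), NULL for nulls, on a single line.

INNER JOIN keeps only pairs where the ON condition holds.
Matching on a.book_id = b.book_id.
Matched pairs: 11.

(1984, 8, 8); (1984, 8, 8); (Beloved, 7, 7); (Beloved, 7, 7); (Beloved, 8, 8); (Beloved, 8, 8); (Beloved, 9, 9); (Frankenstein, 1, 1); (Kindred, 7, 7); (Kindred, 7, 7); (Walden, 3, 3)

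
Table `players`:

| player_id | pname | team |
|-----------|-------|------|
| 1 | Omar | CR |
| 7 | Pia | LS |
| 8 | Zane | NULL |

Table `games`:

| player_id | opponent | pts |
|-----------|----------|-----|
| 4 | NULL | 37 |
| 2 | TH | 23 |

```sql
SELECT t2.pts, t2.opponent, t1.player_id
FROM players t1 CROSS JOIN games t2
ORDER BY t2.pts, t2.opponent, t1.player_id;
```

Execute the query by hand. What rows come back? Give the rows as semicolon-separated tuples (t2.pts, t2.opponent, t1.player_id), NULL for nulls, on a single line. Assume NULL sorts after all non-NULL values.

CROSS JOIN pairs every row of `players` with every row of `games`: 3 × 2 = 6 rows.
After projecting and ordering:
t2.pts | t2.opponent | t1.player_id
23 | TH | 1
23 | TH | 7
23 | TH | 8
37 | NULL | 1
37 | NULL | 7
37 | NULL | 8

(23, TH, 1); (23, TH, 7); (23, TH, 8); (37, NULL, 1); (37, NULL, 7); (37, NULL, 8)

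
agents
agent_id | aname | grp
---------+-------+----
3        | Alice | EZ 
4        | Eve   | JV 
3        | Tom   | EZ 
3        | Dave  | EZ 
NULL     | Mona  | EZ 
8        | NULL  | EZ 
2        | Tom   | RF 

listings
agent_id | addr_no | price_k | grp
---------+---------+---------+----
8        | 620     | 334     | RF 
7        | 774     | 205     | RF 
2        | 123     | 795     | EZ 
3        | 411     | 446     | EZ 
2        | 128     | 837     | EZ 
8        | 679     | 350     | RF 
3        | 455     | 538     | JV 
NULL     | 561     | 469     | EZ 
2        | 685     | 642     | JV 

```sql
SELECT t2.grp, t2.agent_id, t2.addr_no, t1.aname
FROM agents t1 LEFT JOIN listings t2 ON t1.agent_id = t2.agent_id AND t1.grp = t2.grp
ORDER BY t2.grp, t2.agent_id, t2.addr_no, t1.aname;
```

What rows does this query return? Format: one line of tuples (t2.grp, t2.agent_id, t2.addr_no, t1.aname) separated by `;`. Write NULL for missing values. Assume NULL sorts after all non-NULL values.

LEFT JOIN keeps every row from `agents`; unmatched rows get NULL for `listings`'s columns.
Matching on t1.agent_id = t2.agent_id AND t1.grp = t2.grp. A NULL in a compared column never satisfies the condition.
Matched pairs: 3; unmatched t1 rows kept: 4.

(EZ, 3, 411, Alice); (EZ, 3, 411, Dave); (EZ, 3, 411, Tom); (NULL, NULL, NULL, Eve); (NULL, NULL, NULL, Mona); (NULL, NULL, NULL, Tom); (NULL, NULL, NULL, NULL)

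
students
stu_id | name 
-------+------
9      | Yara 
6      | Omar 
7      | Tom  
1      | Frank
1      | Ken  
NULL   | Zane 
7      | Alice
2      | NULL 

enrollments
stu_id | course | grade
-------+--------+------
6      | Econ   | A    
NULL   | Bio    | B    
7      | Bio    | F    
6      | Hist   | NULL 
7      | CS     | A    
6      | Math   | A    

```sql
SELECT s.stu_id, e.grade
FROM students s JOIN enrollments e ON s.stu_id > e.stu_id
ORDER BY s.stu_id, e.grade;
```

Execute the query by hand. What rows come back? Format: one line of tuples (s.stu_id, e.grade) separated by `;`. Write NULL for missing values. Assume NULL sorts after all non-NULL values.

(7, A); (7, A); (7, A); (7, A); (7, NULL); (7, NULL); (9, A); (9, A); (9, A); (9, F); (9, NULL)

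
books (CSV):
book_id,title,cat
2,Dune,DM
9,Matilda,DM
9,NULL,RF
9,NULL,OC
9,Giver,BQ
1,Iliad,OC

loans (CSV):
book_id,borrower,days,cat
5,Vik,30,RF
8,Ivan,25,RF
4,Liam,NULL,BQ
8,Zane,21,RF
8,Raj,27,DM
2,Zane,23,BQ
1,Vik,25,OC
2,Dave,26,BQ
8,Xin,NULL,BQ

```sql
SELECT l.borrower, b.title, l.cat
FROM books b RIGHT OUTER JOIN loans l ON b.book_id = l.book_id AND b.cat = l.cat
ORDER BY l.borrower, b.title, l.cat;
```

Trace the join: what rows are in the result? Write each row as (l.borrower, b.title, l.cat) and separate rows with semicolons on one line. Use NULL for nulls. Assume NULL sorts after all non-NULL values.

RIGHT JOIN keeps every row from `loans`; unmatched rows get NULL for `books`'s columns.
Matching on b.book_id = l.book_id AND b.cat = l.cat.
- b (book_id=2, cat=DM) has no partner in l.
- b (book_id=9, cat=DM) has no partner in l.
- b (book_id=9, cat=RF) has no partner in l.
- b (book_id=9, cat=OC) has no partner in l.
- b (book_id=9, cat=BQ) has no partner in l.
- b (book_id=1, cat=OC) pairs with 1 row(s) of l.
- 8 l row(s) had no b match → kept, b columns NULL.
After projecting and ordering:
l.borrower | b.title | l.cat
Dave | NULL | BQ
Ivan | NULL | RF
Liam | NULL | BQ
Raj | NULL | DM
Vik | Iliad | OC
Vik | NULL | RF
Xin | NULL | BQ
Zane | NULL | BQ
Zane | NULL | RF

(Dave, NULL, BQ); (Ivan, NULL, RF); (Liam, NULL, BQ); (Raj, NULL, DM); (Vik, Iliad, OC); (Vik, NULL, RF); (Xin, NULL, BQ); (Zane, NULL, BQ); (Zane, NULL, RF)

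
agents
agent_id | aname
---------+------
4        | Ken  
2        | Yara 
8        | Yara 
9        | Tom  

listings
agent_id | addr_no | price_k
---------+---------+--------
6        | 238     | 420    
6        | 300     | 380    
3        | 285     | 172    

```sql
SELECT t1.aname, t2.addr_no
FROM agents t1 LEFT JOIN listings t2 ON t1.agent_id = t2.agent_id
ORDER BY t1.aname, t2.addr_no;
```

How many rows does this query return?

LEFT JOIN keeps every row from `agents`; unmatched rows get NULL for `listings`'s columns.
Matching on t1.agent_id = t2.agent_id.
- agent_id=4: no t2 row matches, row kept with t2 columns NULL.
- agent_id=2: no t2 row matches, row kept with t2 columns NULL.
- agent_id=8: no t2 row matches, row kept with t2 columns NULL.
- agent_id=9: no t2 row matches, row kept with t2 columns NULL.
Total: 0 matched + 4 padded = 4 rows.

4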